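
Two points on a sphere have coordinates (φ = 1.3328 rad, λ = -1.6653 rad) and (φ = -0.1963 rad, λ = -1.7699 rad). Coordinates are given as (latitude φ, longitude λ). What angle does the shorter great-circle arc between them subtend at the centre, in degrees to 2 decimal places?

87.68°

With latitudes φ₁ = 76.364°, φ₂ = -11.247° and longitude difference Δλ = -5.993°:
cos c = sin φ₁ sin φ₂ + cos φ₁ cos φ₂ cos Δλ = (0.9718)(-0.1950) + (0.2358)(0.9808)(0.9945) = 0.04042,
so c = arccos(0.04042) = 1.53036 rad.
So the angular separation is 87.68°.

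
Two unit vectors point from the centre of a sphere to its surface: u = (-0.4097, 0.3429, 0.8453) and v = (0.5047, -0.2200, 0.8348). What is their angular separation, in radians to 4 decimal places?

u·v = 0.4234; |u| = 1.0000, |v| = 1.0000.
cos θ = (u·v)/(|u||v|) = 0.4234, so θ = 1.1335 rad.

1.1335 rad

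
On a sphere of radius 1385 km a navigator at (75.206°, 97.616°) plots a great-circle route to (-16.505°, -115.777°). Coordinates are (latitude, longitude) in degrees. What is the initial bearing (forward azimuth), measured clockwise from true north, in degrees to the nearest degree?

Δλ = 146.607° = 2.5588 rad.
y = sin Δλ · cos φ₂ = (0.5504)(0.9588) = 0.5277
x = cos φ₁ sin φ₂ − sin φ₁ cos φ₂ cos Δλ = (0.2553)(-0.2841) − (0.9669)(0.9588)(-0.8349) = 0.7014
θ = atan2(y, x) = 36.95°, so the bearing is 37°.

37°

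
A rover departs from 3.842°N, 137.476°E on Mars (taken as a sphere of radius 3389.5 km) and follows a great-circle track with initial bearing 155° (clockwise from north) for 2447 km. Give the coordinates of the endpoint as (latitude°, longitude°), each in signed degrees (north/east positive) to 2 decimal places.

Angular distance δ = d/R = 2447/3389.5 = 0.72194 rad; initial bearing θ = 2.7053 rad.
sin φ₂ = sin φ₁ cos δ + cos φ₁ sin δ cos θ = (0.0670)(0.7505) + (0.9978)(0.6608)(-0.9063) = -0.5473, so φ₂ = -33.18°.
Δλ = atan2(sin θ sin δ cos φ₁, cos δ − sin φ₁ sin φ₂) = atan2(0.2787, 0.7872) = 19.493°.
λ₂ = 137.476° + 19.493° = 156.97°.

-33.18°, 156.97°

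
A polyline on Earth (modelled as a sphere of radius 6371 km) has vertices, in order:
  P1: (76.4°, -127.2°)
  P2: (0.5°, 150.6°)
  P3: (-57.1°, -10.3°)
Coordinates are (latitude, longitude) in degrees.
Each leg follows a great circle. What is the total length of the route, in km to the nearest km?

23246 km

Leg P1→P2: central angle 1.5304 rad, distance 9750.1 km.
Leg P2→P3: central angle 2.1183 rad, distance 13495.9 km.
Total: 9750.1 + 13495.9 ≈ 23246 km.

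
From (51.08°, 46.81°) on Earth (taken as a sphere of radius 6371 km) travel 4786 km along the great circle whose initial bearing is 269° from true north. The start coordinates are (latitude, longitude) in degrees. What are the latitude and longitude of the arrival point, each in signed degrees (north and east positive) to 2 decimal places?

34.13°, -8.72°

Angular distance δ = d/R = 4786/6371 = 0.75122 rad; initial bearing θ = 4.6949 rad.
sin φ₂ = sin φ₁ cos δ + cos φ₁ sin δ cos θ = (0.7780)(0.7309) + (0.6282)(0.6825)(-0.0175) = 0.5611, so φ₂ = 34.13°.
Δλ = atan2(sin θ sin δ cos φ₁, cos δ − sin φ₁ sin φ₂) = atan2(-0.4287, 0.2943) = -55.534°.
λ₂ = 46.810° − 55.534° = -8.72°.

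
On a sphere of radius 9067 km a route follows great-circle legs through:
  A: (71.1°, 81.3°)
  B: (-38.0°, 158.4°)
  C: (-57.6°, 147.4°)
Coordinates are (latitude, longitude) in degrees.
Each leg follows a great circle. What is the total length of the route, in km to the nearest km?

Leg A→B: central angle 2.1241 rad, distance 19259.0 km.
Leg B→C: central angle 0.3645 rad, distance 3305.0 km.
Total: 19259.0 + 3305.0 ≈ 22564 km.

22564 km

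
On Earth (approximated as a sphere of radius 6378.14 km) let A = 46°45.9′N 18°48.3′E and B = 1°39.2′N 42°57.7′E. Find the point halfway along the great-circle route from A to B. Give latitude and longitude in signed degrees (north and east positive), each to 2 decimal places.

24.68°, 33.17°

Central angle δ = 0.8688 rad. Interpolating on the sphere with fraction f = 0.5:
P = [sin((1−f)δ)·A + sin(fδ)·B] / sin δ = 0.5512·A + 0.5512·B in Cartesian coordinates,
giving P = (0.7606, 0.4972, 0.4175), i.e. latitude 24.68°, longitude 33.17°.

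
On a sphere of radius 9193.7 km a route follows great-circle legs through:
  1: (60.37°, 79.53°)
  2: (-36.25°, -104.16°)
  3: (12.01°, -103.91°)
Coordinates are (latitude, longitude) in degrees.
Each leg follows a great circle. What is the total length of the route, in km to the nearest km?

32738 km

Leg 1→2: central angle 2.7186 rad, distance 24994.0 km.
Leg 2→3: central angle 0.8423 rad, distance 7743.9 km.
Total: 24994.0 + 7743.9 ≈ 32738 km.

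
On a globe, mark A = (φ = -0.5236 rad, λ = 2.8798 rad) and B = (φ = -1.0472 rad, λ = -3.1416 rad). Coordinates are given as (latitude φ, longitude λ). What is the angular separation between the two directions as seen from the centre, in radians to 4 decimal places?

In radians: φ₁ = -0.5236, φ₂ = -1.0472, Δλ = 14.999° = 0.2618 rad.
cos c = sin φ₁ sin φ₂ + cos φ₁ cos φ₂ cos Δλ = (-0.5000)(-0.8660) + (0.8660)(0.5000)(0.9659) = 0.85127,
so c = arccos(0.85127) = 0.55239 rad.
So the angular separation is 0.5524 rad.

0.5524 rad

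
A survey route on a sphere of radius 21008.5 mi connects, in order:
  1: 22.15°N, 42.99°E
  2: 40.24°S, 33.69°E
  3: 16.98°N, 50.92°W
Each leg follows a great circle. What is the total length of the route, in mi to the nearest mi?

58625 mi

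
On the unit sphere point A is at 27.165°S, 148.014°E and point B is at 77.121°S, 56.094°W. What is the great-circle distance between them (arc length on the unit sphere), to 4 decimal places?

1.3036

In radians: φ₁ = -0.4741, φ₂ = -1.3460, Δλ = 155.892° = 2.7208 rad.
cos c = sin φ₁ sin φ₂ + cos φ₁ cos φ₂ cos Δλ = (-0.4566)(-0.9748) + (0.8897)(0.2229)(-0.9128) = 0.26406,
so c = arccos(0.26406) = 1.30357 rad.
On the unit sphere the arc length equals the central angle: 1.3036.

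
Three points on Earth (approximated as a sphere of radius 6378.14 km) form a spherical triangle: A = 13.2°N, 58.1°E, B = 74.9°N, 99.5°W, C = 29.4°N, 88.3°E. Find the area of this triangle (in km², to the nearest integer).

17944974 km²

Side lengths (central angles): a = 1.3190, b = 0.5639, c = 1.5848 rad; semiperimeter s = 1.7339.
By l'Huilier's theorem, tan(E/4) = √[tan(s/2) tan((s−a)/2) tan((s−b)/2) tan((s−c)/2)], giving spherical excess E = 0.4411 rad.
Area = E·R² = 0.4411 × (6378.14)² ≈ 17944974 km².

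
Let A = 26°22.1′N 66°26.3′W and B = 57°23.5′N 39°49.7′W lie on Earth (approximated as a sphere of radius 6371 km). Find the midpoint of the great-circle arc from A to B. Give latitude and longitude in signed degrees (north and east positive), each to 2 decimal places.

42.61°, -56.50°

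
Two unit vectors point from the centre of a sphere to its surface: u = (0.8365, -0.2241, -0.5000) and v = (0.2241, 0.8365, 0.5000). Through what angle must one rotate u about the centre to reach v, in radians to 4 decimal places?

1.8235 rad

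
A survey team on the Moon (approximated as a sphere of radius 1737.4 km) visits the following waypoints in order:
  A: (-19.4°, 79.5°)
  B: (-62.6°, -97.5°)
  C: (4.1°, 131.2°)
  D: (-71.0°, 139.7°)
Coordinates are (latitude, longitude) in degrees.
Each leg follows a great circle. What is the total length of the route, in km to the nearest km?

Leg A→B: central angle 1.7098 rad, distance 2970.6 km.
Leg B→C: central angle 1.9460 rad, distance 3380.9 km.
Leg C→D: central angle 1.3144 rad, distance 2283.7 km.
Total: 2970.6 + 3380.9 + 2283.7 ≈ 8635 km.

8635 km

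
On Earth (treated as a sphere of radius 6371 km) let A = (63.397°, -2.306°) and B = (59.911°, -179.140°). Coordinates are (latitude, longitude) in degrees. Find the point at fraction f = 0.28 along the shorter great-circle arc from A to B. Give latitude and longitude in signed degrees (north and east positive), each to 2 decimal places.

79.24°, -5.09°

Central angle δ = 0.9891 rad. Interpolating on the sphere with fraction f = 0.28:
P = [sin((1−f)δ)·A + sin(fδ)·B] / sin δ = 0.7821·A + 0.3272·B in Cartesian coordinates,
giving P = (0.1859, -0.0166, 0.9824), i.e. latitude 79.24°, longitude -5.09°.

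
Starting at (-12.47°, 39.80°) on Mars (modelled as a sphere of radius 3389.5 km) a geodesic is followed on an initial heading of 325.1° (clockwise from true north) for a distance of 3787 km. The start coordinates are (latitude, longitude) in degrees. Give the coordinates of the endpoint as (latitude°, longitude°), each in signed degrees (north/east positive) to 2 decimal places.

38.70°, -1.42°

Angular distance δ = d/R = 3787/3389.5 = 1.11727 rad; initial bearing θ = 5.6741 rad.
sin φ₂ = sin φ₁ cos δ + cos φ₁ sin δ cos θ = (-0.2159)(0.4381) + (0.9764)(0.8989)(0.8202) = 0.6252, so φ₂ = 38.70°.
Δλ = atan2(sin θ sin δ cos φ₁, cos δ − sin φ₁ sin φ₂) = atan2(-0.5022, 0.5731) = -41.224°.
λ₂ = 39.800° − 41.224° = -1.42°.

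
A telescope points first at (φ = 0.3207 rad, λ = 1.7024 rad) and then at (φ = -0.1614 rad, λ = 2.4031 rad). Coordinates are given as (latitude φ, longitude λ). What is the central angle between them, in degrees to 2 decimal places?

48.29°

Let φ₁ = 0.3207 rad, φ₂ = -0.1614 rad, and Δλ = 0.7007 rad.
Haversine: a = sin²(Δφ/2) + cos φ₁ cos φ₂ sin²(Δλ/2) = 0.0570 + (0.9490)(0.9870)(0.1178) = 0.16733.
Central angle c = 2·arcsin(√a) = 0.84286 rad.
So the angular separation is 48.29°.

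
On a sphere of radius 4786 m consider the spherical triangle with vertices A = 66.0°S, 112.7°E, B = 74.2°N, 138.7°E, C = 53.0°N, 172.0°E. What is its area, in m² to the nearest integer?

Side lengths (central angles): a = 0.4384, b = 2.2201, c = 2.4647 rad; semiperimeter s = 2.5616.
By l'Huilier's theorem, tan(E/4) = √[tan(s/2) tan((s−a)/2) tan((s−b)/2) tan((s−c)/2)], giving spherical excess E = 0.8816 rad.
Area = E·R² = 0.8816 × (4786)² ≈ 20194146 m².

20194146 m²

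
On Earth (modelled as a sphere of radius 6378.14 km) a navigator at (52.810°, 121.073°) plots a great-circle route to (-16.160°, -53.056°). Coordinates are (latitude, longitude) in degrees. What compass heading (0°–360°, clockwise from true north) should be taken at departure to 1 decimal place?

With φ₁ = 0.9217, φ₂ = -0.2820, Δλ = -3.0391 rad, the forward-azimuth formula gives
θ = atan2( sin Δλ cos φ₂ , cos φ₁ sin φ₂ − sin φ₁ cos φ₂ cos Δλ ) = atan2(-0.0982, 0.5929) = -9.41°.
Adding 360° brings this into [0°, 360°): 350.6°.

350.6°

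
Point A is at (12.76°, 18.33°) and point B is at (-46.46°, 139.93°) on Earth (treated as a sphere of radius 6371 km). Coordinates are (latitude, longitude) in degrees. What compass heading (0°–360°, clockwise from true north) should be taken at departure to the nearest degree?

137°

With φ₁ = 0.2227, φ₂ = -0.8109, Δλ = 2.1223 rad, the forward-azimuth formula gives
θ = atan2( sin Δλ cos φ₂ , cos φ₁ sin φ₂ − sin φ₁ cos φ₂ cos Δλ ) = atan2(0.5867, -0.6273) = 136.91°.
So the initial bearing is 137°.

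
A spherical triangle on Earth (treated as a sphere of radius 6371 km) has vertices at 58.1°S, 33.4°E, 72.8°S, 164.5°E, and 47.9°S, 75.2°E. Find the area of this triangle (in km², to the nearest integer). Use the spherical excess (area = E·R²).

7487852 km²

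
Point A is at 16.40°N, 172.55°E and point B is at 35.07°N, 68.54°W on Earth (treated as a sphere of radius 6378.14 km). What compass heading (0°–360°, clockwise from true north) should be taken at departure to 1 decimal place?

47.2°

With φ₁ = 0.2862, φ₂ = 0.6121, Δλ = 2.0754 rad, the forward-azimuth formula gives
θ = atan2( sin Δλ cos φ₂ , cos φ₁ sin φ₂ − sin φ₁ cos φ₂ cos Δλ ) = atan2(0.7165, 0.6629) = 47.22°.
So the initial bearing is 47.2°.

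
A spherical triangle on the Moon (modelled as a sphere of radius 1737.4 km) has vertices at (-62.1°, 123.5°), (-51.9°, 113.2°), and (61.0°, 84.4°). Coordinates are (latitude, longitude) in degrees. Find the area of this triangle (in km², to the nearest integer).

Side lengths (central angles): a = 2.0110, b = 2.2104, c = 0.2026 rad; semiperimeter s = 2.2120.
By l'Huilier's theorem, tan(E/4) = √[tan(s/2) tan((s−a)/2) tan((s−b)/2) tan((s−c)/2)], giving spherical excess E = 0.0635 rad.
Area = E·R² = 0.0635 × (1737.4)² ≈ 191675 km².

191675 km²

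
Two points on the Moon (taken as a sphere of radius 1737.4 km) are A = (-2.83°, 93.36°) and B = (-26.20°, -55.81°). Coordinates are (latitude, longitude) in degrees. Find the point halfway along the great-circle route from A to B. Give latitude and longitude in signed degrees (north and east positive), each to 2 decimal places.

Central angle δ = 2.4154 rad. Interpolating on the sphere with fraction f = 0.5:
P = [sin((1−f)δ)·A + sin(fδ)·B] / sin δ = 1.4078·A + 1.4078·B in Cartesian coordinates,
giving P = (0.6274, 0.3588, -0.6911), i.e. latitude -43.72°, longitude 29.76°.

-43.72°, 29.76°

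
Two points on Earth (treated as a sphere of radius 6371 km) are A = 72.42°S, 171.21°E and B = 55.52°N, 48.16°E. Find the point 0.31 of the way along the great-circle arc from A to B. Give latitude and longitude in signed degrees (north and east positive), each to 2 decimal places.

-42.18°, 92.08°

Central angle δ = 2.6447 rad. Interpolating on the sphere with fraction f = 0.31:
P = [sin((1−f)δ)·A + sin(fδ)·B] / sin δ = 2.0305·A + 1.5336·B in Cartesian coordinates,
giving P = (-0.0269, 0.7406, -0.6715), i.e. latitude -42.18°, longitude 92.08°.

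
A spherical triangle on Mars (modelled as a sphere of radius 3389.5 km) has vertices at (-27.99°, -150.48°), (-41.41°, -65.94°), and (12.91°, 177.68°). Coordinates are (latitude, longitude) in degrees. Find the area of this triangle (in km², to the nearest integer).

2313924 km²

Side lengths (central angles): a = 2.0630, b = 0.8939, c = 1.1881 rad; semiperimeter s = 2.0725.
By l'Huilier's theorem, tan(E/4) = √[tan(s/2) tan((s−a)/2) tan((s−b)/2) tan((s−c)/2)], giving spherical excess E = 0.2014 rad.
Area = E·R² = 0.2014 × (3389.5)² ≈ 2313924 km².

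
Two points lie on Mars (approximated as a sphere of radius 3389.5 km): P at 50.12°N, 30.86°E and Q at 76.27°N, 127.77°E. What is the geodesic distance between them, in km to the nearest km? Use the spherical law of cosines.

With latitudes φ₁ = 50.120°, φ₂ = 76.270° and longitude difference Δλ = 96.910°:
cos c = sin φ₁ sin φ₂ + cos φ₁ cos φ₂ cos Δλ = (0.7674)(0.9714) + (0.6412)(0.2373)(-0.1203) = 0.72715,
so c = arccos(0.72715) = 0.75663 rad.
Distance = R·c = 3389.5 × 0.7566 ≈ 2565 km.

2565 km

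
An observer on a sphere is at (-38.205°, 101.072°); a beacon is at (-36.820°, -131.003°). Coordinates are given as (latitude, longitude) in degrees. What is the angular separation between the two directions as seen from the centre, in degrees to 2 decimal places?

90.92°

Let φ₁ = -0.6668 rad, φ₂ = -0.6426 rad, and Δλ = 2.2327 rad.
cos c = sin φ₁ sin φ₂ + cos φ₁ cos φ₂ cos Δλ = (-0.6185)(-0.5993) + (0.7858)(0.8005)(-0.6146) = -0.01598,
so c = arccos(-0.01598) = 1.58678 rad.
So the angular separation is 90.92°.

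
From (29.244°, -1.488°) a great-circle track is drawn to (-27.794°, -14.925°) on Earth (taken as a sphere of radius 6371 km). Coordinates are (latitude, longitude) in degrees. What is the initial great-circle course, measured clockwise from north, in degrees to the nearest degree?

194°

Δλ = -13.437° = -0.2345 rad.
y = sin Δλ · cos φ₂ = (-0.2324)(0.8846) = -0.2056
x = cos φ₁ sin φ₂ − sin φ₁ cos φ₂ cos Δλ = (0.8725)(-0.4663) − (0.4885)(0.8846)(0.9726) = -0.8272
θ = atan2(y, x) = -166.04°; adding 360° gives 194°.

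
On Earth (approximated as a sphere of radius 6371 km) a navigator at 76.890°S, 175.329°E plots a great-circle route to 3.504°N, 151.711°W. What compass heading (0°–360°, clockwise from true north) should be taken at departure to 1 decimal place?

Δλ = 32.960° = 0.5753 rad.
y = sin Δλ · cos φ₂ = (0.5441)(0.9981) = 0.5430
x = cos φ₁ sin φ₂ − sin φ₁ cos φ₂ cos Δλ = (0.2268)(0.0611) − (-0.9739)(0.9981)(0.8391) = 0.8295
θ = atan2(y, x) = 33.21°, so the bearing is 33.2°.

33.2°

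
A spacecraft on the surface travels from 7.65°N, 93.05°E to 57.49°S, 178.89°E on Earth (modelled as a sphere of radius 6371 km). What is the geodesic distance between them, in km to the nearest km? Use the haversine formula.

10477 km

In radians: φ₁ = 0.1335, φ₂ = -1.0034, Δλ = 85.840° = 1.4982 rad.
Haversine: a = sin²(Δφ/2) + cos φ₁ cos φ₂ sin²(Δλ/2) = 0.2898 + (0.9911)(0.5374)(0.4637) = 0.53681.
Central angle c = 2·arcsin(√a) = 1.64448 rad.
Distance = R·c = 6371 × 1.6445 ≈ 10477 km.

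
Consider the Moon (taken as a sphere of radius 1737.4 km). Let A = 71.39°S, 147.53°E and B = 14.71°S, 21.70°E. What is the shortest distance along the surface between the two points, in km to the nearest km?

With latitudes φ₁ = -71.390°, φ₂ = -14.710° and longitude difference Δλ = -125.830°:
Haversine: a = sin²(Δφ/2) + cos φ₁ cos φ₂ sin²(Δλ/2) = 0.2253 + (0.3191)(0.9672)(0.7927) = 0.47002.
Central angle c = 2·arcsin(√a) = 1.51080 rad.
Distance = R·c = 1737.4 × 1.5108 ≈ 2625 km.

2625 km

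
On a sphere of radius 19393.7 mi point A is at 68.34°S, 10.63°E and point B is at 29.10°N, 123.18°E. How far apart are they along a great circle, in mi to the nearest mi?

In radians: φ₁ = -1.1928, φ₂ = 0.5079, Δλ = 112.550° = 1.9644 rad.
cos c = sin φ₁ sin φ₂ + cos φ₁ cos φ₂ cos Δλ = (-0.9294)(0.4863) + (0.3691)(0.8738)(-0.3835) = -0.57567,
so c = arccos(-0.57567) = 2.18422 rad.
Distance = R·c = 19393.7 × 2.1842 ≈ 42360 mi.

42360 mi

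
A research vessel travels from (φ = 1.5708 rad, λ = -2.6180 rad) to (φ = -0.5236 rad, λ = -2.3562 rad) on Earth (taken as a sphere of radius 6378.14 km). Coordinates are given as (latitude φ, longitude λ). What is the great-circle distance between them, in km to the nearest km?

Let φ₁ = 1.5708 rad, φ₂ = -0.5236 rad, and Δλ = 0.2618 rad.
Haversine: a = sin²(Δφ/2) + cos φ₁ cos φ₂ sin²(Δλ/2) = 0.7500 + (-0.0000)(0.8660)(0.0170) = 0.75000.
Central angle c = 2·arcsin(√a) = 2.09440 rad.
Distance = R·c = 6378.14 × 2.0944 ≈ 13358 km.

13358 km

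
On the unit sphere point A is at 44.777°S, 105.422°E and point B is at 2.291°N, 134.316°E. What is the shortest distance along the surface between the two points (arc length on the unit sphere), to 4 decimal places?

0.9362

In radians: φ₁ = -0.7815, φ₂ = 0.0400, Δλ = 28.894° = 0.5043 rad.
Haversine: a = sin²(Δφ/2) + cos φ₁ cos φ₂ sin²(Δλ/2) = 0.1594 + (0.7099)(0.9992)(0.0622) = 0.20358.
Central angle c = 2·arcsin(√a) = 0.93622 rad.
On the unit sphere the arc length equals the central angle: 0.9362.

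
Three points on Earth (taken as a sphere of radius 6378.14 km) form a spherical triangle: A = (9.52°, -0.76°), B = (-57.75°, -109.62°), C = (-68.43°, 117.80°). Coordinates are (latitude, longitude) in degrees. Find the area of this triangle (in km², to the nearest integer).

Side lengths (central angles): a = 0.8582, b = 1.9041, c = 1.8860 rad; semiperimeter s = 2.3242.
By l'Huilier's theorem, tan(E/4) = √[tan(s/2) tan((s−a)/2) tan((s−b)/2) tan((s−c)/2)], giving spherical excess E = 1.2174 rad.
Area = E·R² = 1.2174 × (6378.14)² ≈ 49524699 km².

49524699 km²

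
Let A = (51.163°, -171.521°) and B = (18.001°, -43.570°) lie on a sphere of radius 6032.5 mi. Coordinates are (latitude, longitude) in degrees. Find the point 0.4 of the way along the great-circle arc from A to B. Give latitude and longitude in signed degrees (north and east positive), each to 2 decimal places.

The central angle between A and B is δ = 1.6972 rad.
With f = 0.4, the slerp weights are sin((1−f)δ)/sin δ = 0.8581 and sin(fδ)/sin δ = 0.6330.
Weighted sum of the unit vectors: (0.8581)·(-0.6203,-0.0925,0.7789) + (0.6330)·(0.6891,-0.6555,0.3090) = (-0.0961, -0.4943, 0.8640).
Converting back: φ = atan2(z, √(x²+y²)) = 59.77°, λ = atan2(y, x) = -101.00°.

59.77°, -101.00°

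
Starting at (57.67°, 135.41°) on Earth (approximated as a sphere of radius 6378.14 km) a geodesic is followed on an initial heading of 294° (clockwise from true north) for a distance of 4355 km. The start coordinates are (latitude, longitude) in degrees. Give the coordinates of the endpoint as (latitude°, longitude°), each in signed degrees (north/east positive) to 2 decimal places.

52.45°, 64.37°

Angular distance δ = d/R = 4355/6378.14 = 0.68280 rad; initial bearing θ = 5.1313 rad.
sin φ₂ = sin φ₁ cos δ + cos φ₁ sin δ cos θ = (0.8450)(0.7758) + (0.5348)(0.6310)(0.4067) = 0.7928, so φ₂ = 52.45°.
Δλ = atan2(sin θ sin δ cos φ₁, cos δ − sin φ₁ sin φ₂) = atan2(-0.3083, 0.1059) = -71.038°.
λ₂ = 135.410° − 71.038° = 64.37°.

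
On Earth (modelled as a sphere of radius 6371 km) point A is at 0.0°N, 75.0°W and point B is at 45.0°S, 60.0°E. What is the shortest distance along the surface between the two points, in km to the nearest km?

13343 km

With latitudes φ₁ = 0.000°, φ₂ = -45.000° and longitude difference Δλ = 135.000°:
Haversine: a = sin²(Δφ/2) + cos φ₁ cos φ₂ sin²(Δλ/2) = 0.1464 + (1.0000)(0.7071)(0.8536) = 0.75000.
Central angle c = 2·arcsin(√a) = 2.09440 rad.
Distance = R·c = 6371 × 2.0944 ≈ 13343 km.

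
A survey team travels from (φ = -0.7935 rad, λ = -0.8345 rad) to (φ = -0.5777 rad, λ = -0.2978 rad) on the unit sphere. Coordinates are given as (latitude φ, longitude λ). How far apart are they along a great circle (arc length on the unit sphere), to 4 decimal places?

0.4642

Let φ₁ = -0.7935 rad, φ₂ = -0.5777 rad, and Δλ = 0.5367 rad.
cos c = sin φ₁ sin φ₂ + cos φ₁ cos φ₂ cos Δλ = (-0.7128)(-0.5461) + (0.7014)(0.8377)(0.8594) = 0.89420,
so c = arccos(0.89420) = 0.46416 rad.
On the unit sphere the arc length equals the central angle: 0.4642.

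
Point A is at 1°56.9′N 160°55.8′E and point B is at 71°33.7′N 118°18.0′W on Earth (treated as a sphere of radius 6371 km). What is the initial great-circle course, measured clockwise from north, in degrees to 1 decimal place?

18.3°

Δλ = 80.770° = 1.4097 rad.
y = sin Δλ · cos φ₂ = (0.9871)(0.3163) = 0.3122
x = cos φ₁ sin φ₂ − sin φ₁ cos φ₂ cos Δλ = (0.9994)(0.9487) − (0.0340)(0.3163)(0.1604) = 0.9464
θ = atan2(y, x) = 18.26°, so the bearing is 18.3°.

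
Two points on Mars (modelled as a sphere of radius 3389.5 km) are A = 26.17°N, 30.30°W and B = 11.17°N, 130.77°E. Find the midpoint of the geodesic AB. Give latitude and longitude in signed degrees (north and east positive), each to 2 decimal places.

63.27°, 65.18°

The central angle between A and B is δ = 2.4150 rad.
With f = 0.5, the slerp weights are sin((1−f)δ)/sin δ = 1.4070 and sin(fδ)/sin δ = 1.4070.
Weighted sum of the unit vectors: (1.4070)·(0.7749,-0.4528,0.4410) + (1.4070)·(-0.6407,0.7430,0.1937) = (0.1889, 0.4083, 0.8931).
Converting back: φ = atan2(z, √(x²+y²)) = 63.27°, λ = atan2(y, x) = 65.18°.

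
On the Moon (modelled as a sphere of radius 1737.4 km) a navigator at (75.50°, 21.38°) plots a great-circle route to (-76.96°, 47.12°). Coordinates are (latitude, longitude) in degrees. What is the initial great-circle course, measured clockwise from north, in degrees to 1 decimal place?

With φ₁ = 1.3177, φ₂ = -1.3432, Δλ = 0.4492 rad, the forward-azimuth formula gives
θ = atan2( sin Δλ cos φ₂ , cos φ₁ sin φ₂ − sin φ₁ cos φ₂ cos Δλ ) = atan2(0.0980, -0.4407) = 167.46°.
So the initial bearing is 167.5°.

167.5°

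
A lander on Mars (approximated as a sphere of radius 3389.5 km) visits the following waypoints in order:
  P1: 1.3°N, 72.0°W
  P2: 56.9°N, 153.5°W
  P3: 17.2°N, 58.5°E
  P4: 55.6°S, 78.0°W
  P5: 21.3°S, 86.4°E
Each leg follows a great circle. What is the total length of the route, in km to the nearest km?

Leg P1→P2: central angle 1.4709 rad, distance 4985.7 km.
Leg P2→P3: central angle 1.7667 rad, distance 5988.4 km.
Leg P3→P4: central angle 2.2594 rad, distance 7658.3 km.
Leg P4→P5: central angle 1.7796 rad, distance 6031.9 km.
Total: 4985.7 + 5988.4 + 7658.3 + 6031.9 ≈ 24664 km.

24664 km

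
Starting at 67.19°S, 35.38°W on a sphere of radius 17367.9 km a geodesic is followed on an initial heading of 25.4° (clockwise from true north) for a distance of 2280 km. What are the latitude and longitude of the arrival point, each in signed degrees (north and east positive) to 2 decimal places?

-60.23°, -28.89°

Angular distance δ = d/R = 2280/17367.9 = 0.13128 rad; initial bearing θ = 0.4433 rad.
sin φ₂ = sin φ₁ cos δ + cos φ₁ sin δ cos θ = (-0.9218)(0.9914) + (0.3877)(0.1309)(0.9033) = -0.8680, so φ₂ = -60.23°.
Δλ = atan2(sin θ sin δ cos φ₁, cos δ − sin φ₁ sin φ₂) = atan2(0.0218, 0.1913) = 6.493°.
λ₂ = -35.380° + 6.493° = -28.89°.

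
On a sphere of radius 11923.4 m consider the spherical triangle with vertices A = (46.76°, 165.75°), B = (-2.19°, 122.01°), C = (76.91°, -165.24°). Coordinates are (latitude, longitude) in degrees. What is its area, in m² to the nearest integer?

36306161 m²

Side lengths (central angles): a = 1.5409, b = 0.5638, c = 1.0852 rad; semiperimeter s = 1.5949.
By l'Huilier's theorem, tan(E/4) = √[tan(s/2) tan((s−a)/2) tan((s−b)/2) tan((s−c)/2)], giving spherical excess E = 0.2554 rad.
Area = E·R² = 0.2554 × (11923.4)² ≈ 36306161 m².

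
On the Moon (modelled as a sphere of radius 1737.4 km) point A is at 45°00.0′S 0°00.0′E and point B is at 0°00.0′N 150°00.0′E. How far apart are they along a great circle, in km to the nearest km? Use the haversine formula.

3874 km

Let φ₁ = -0.7854 rad, φ₂ = 0.0000 rad, and Δλ = 2.6180 rad.
Haversine: a = sin²(Δφ/2) + cos φ₁ cos φ₂ sin²(Δλ/2) = 0.1464 + (0.7071)(1.0000)(0.9330) = 0.80619.
Central angle c = 2·arcsin(√a) = 2.22985 rad.
Distance = R·c = 1737.4 × 2.2299 ≈ 3874 km.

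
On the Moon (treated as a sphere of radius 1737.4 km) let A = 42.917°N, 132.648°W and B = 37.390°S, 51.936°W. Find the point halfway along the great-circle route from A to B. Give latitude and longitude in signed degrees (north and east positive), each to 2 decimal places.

3.62°, -90.31°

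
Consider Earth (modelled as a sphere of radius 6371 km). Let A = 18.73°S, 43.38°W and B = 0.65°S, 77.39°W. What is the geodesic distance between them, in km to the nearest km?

In radians: φ₁ = -0.3269, φ₂ = -0.0113, Δλ = -34.010° = -0.5936 rad.
cos c = sin φ₁ sin φ₂ + cos φ₁ cos φ₂ cos Δλ = (-0.3211)(-0.0113) + (0.9470)(0.9999)(0.8289) = 0.78863,
so c = arccos(0.78863) = 0.66221 rad.
Distance = R·c = 6371 × 0.6622 ≈ 4219 km.

4219 km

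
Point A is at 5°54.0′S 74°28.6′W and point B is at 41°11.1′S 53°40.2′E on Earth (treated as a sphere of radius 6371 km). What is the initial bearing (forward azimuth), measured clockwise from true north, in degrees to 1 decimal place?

139.9°

With φ₁ = -0.1030, φ₂ = -0.7188, Δλ = 2.2366 rad, the forward-azimuth formula gives
θ = atan2( sin Δλ cos φ₂ , cos φ₁ sin φ₂ − sin φ₁ cos φ₂ cos Δλ ) = atan2(0.5919, -0.7028) = 139.90°.
So the initial bearing is 139.9°.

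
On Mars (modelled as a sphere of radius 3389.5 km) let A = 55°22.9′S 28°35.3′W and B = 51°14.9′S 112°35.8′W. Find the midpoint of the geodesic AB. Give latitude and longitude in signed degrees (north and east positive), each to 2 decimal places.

-61.01°, -73.09°

Central angle δ = 0.8245 rad. Interpolating on the sphere with fraction f = 0.5:
P = [sin((1−f)δ)·A + sin(fδ)·B] / sin δ = 0.5457·A + 0.5457·B in Cartesian coordinates,
giving P = (0.1410, -0.4637, -0.8747), i.e. latitude -61.01°, longitude -73.09°.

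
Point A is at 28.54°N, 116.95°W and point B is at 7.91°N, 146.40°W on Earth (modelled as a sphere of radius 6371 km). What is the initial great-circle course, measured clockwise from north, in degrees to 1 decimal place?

239.1°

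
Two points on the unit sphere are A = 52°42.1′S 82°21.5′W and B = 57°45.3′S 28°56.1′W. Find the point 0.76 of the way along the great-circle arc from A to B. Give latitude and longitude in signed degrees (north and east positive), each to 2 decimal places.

-58.76°, -42.54°

Central angle δ = 0.5247 rad. Interpolating on the sphere with fraction f = 0.76:
P = [sin((1−f)δ)·A + sin(fδ)·B] / sin δ = 0.2507·A + 0.7751·B in Cartesian coordinates,
giving P = (0.3821, -0.3507, -0.8550), i.e. latitude -58.76°, longitude -42.54°.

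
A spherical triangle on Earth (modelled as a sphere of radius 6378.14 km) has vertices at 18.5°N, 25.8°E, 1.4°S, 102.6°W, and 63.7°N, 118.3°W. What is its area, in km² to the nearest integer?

61571860 km²

Side lengths (central angles): a = 1.1544, b = 1.6267, c = 2.2101 rad; semiperimeter s = 2.4956.
By l'Huilier's theorem, tan(E/4) = √[tan(s/2) tan((s−a)/2) tan((s−b)/2) tan((s−c)/2)], giving spherical excess E = 1.5135 rad.
Area = E·R² = 1.5135 × (6378.14)² ≈ 61571860 km².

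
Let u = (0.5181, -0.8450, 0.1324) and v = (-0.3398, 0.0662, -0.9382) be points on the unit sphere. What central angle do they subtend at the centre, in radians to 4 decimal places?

1.9350 rad

u·v = -0.3562; |u| = 1.0000, |v| = 1.0000.
cos θ = (u·v)/(|u||v|) = -0.3562, so θ = 1.9350 rad.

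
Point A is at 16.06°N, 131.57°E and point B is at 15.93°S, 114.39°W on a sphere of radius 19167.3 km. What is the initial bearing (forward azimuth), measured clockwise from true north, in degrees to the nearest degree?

Δλ = 114.040° = 1.9904 rad.
y = sin Δλ · cos φ₂ = (0.9133)(0.9616) = 0.8782
x = cos φ₁ sin φ₂ − sin φ₁ cos φ₂ cos Δλ = (0.9610)(-0.2745) − (0.2766)(0.9616)(-0.4074) = -0.1554
θ = atan2(y, x) = 100.03°, so the bearing is 100°.

100°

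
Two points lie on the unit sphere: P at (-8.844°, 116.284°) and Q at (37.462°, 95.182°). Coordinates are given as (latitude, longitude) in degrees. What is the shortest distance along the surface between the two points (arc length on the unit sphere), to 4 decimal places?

Let φ₁ = -0.1544 rad, φ₂ = 0.6538 rad, and Δλ = -0.3683 rad.
cos c = sin φ₁ sin φ₂ + cos φ₁ cos φ₂ cos Δλ = (-0.1537)(0.6082) + (0.9881)(0.7938)(0.9329) = 0.63821,
so c = arccos(0.63821) = 0.87862 rad.
On the unit sphere the arc length equals the central angle: 0.8786.

0.8786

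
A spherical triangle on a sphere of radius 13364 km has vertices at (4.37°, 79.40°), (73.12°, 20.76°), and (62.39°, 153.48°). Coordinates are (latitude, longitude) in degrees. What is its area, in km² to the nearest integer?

101754250 km²

Side lengths (central angles): a = 0.7126, b = 1.3753, c = 1.3453 rad; semiperimeter s = 1.7166.
By l'Huilier's theorem, tan(E/4) = √[tan(s/2) tan((s−a)/2) tan((s−b)/2) tan((s−c)/2)], giving spherical excess E = 0.5697 rad.
Area = E·R² = 0.5697 × (13364)² ≈ 101754250 km².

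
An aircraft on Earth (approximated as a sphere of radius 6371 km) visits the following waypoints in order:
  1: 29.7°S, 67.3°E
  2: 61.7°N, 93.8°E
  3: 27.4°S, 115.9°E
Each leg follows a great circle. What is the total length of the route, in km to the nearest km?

20544 km

Leg 1→2: central angle 1.6385 rad, distance 10439.2 km.
Leg 2→3: central angle 1.5860 rad, distance 10104.5 km.
Total: 10439.2 + 10104.5 ≈ 20544 km.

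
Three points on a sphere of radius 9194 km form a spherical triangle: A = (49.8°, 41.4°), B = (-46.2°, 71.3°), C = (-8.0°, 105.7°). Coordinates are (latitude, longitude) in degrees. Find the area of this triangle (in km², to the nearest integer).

Side lengths (central angles): a = 0.8420, b = 1.3991, c = 1.7355 rad; semiperimeter s = 1.9883.
By l'Huilier's theorem, tan(E/4) = √[tan(s/2) tan((s−a)/2) tan((s−b)/2) tan((s−c)/2)], giving spherical excess E = 0.7726 rad.
Area = E·R² = 0.7726 × (9194)² ≈ 65311687 km².

65311687 km²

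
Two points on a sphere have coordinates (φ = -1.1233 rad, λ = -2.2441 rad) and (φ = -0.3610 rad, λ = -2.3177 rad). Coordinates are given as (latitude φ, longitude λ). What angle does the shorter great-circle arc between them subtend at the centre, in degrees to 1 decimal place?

With latitudes φ₁ = -64.360°, φ₂ = -20.684° and longitude difference Δλ = -4.217°:
cos c = sin φ₁ sin φ₂ + cos φ₁ cos φ₂ cos Δλ = (-0.9015)(-0.3532) + (0.4327)(0.9355)(0.9973) = 0.72215,
so c = arccos(0.72215) = 0.76389 rad.
So the angular separation is 43.8°.

43.8°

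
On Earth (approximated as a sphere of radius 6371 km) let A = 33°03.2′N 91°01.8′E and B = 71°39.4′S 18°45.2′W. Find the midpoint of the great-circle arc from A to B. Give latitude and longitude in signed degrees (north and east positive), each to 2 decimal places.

-27.09°, 68.99°

Central angle δ = 2.2231 rad. Interpolating on the sphere with fraction f = 0.5:
P = [sin((1−f)δ)·A + sin(fδ)·B] / sin δ = 1.1279·A + 1.1279·B in Cartesian coordinates,
giving P = (0.3191, 0.8311, -0.4554), i.e. latitude -27.09°, longitude 68.99°.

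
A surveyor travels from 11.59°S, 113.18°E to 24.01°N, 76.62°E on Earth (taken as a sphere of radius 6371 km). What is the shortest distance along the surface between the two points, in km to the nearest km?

5608 km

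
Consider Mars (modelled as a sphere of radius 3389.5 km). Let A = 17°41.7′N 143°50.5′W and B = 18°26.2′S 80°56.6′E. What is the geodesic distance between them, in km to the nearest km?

In radians: φ₁ = 0.3088, φ₂ = -0.3218, Δλ = -135.215° = -2.3599 rad.
cos c = sin φ₁ sin φ₂ + cos φ₁ cos φ₂ cos Δλ = (0.3039)(-0.3163) + (0.9527)(0.9487)(-0.7098) = -0.73760,
so c = arccos(-0.73760) = 2.40030 rad.
Distance = R·c = 3389.5 × 2.4003 ≈ 8136 km.

8136 km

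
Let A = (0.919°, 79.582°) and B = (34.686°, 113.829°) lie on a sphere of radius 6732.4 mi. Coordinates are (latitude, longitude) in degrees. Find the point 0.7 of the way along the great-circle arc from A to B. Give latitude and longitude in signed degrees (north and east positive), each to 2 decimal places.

The central angle between A and B is δ = 0.8110 rad.
With f = 0.7, the slerp weights are sin((1−f)δ)/sin δ = 0.3323 and sin(fδ)/sin δ = 0.7417.
Weighted sum of the unit vectors: (0.3323)·(0.1808,0.9834,0.0160) + (0.7417)·(-0.3322,0.7522,0.5691) = (-0.1863, 0.8847, 0.4274).
Converting back: φ = atan2(z, √(x²+y²)) = 25.30°, λ = atan2(y, x) = 101.89°.

25.30°, 101.89°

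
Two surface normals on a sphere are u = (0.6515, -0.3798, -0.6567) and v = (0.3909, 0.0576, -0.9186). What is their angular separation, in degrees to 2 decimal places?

u·v = 0.8360; |u| = 1.0000, |v| = 1.0000.
cos θ = (u·v)/(|u||v|) = 0.8361, so θ = 33.27°.

33.27°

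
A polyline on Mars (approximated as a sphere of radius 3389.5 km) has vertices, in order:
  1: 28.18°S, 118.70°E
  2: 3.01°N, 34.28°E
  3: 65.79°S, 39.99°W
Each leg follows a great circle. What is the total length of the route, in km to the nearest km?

10228 km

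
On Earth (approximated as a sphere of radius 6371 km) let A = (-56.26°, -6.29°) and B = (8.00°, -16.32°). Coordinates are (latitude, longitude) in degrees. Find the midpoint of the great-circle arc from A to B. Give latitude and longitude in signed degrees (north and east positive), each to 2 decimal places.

-24.21°, -12.72°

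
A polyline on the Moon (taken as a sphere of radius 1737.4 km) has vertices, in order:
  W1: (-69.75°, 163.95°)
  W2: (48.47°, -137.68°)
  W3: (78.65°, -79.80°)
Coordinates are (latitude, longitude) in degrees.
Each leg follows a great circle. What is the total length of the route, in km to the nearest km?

Leg W1→W2: central angle 2.1920 rad, distance 3808.3 km.
Leg W2→W3: central angle 0.6379 rad, distance 1108.3 km.
Total: 3808.3 + 1108.3 ≈ 4917 km.

4917 km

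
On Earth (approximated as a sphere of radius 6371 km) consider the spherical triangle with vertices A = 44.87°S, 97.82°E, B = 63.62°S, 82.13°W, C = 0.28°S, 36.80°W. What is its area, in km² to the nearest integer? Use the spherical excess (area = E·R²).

Side lengths (central angles): a = 1.2485, b = 2.0879, c = 1.2481 rad; semiperimeter s = 2.2922.
By l'Huilier's theorem, tan(E/4) = √[tan(s/2) tan((s−a)/2) tan((s−b)/2) tan((s−c)/2)], giving spherical excess E = 1.0693 rad.
Area = E·R² = 1.0693 × (6371)² ≈ 43403806 km².

43403806 km²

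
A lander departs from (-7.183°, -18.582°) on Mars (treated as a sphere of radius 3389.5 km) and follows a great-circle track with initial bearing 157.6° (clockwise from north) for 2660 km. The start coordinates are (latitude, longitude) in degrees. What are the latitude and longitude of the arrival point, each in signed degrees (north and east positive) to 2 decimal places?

-47.45°, 4.89°

Angular distance δ = d/R = 2660/3389.5 = 0.78478 rad; initial bearing θ = 2.7506 rad.
sin φ₂ = sin φ₁ cos δ + cos φ₁ sin δ cos θ = (-0.1250)(0.7075) + (0.9922)(0.7067)(-0.9245) = -0.7367, so φ₂ = -47.45°.
Δλ = atan2(sin θ sin δ cos φ₁, cos δ − sin φ₁ sin φ₂) = atan2(0.2672, 0.6154) = 23.467°.
λ₂ = -18.582° + 23.467° = 4.89°.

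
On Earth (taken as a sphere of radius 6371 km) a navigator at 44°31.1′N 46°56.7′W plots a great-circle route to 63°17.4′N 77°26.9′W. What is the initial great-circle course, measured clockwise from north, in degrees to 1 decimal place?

328.0°

With φ₁ = 0.7770, φ₂ = 1.1046, Δλ = -0.5324 rad, the forward-azimuth formula gives
θ = atan2( sin Δλ cos φ₂ , cos φ₁ sin φ₂ − sin φ₁ cos φ₂ cos Δλ ) = atan2(-0.2281, 0.3654) = -31.98°.
Adding 360° brings this into [0°, 360°): 328.0°.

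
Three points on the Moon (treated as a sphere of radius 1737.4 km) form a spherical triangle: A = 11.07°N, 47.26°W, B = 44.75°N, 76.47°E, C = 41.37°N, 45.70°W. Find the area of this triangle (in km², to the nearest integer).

Side lengths (central angles): a = 1.3883, b = 0.5294, c = 1.8254 rad; semiperimeter s = 1.8715.
By l'Huilier's theorem, tan(E/4) = √[tan(s/2) tan((s−a)/2) tan((s−b)/2) tan((s−c)/2)], giving spherical excess E = 0.3124 rad.
Area = E·R² = 0.3124 × (1737.4)² ≈ 943074 km².

943074 km²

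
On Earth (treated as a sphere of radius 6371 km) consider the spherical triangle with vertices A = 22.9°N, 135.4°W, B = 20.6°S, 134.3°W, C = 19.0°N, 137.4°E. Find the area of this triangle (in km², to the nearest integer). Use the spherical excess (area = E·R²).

Side lengths (central angles): a = 1.6592, b = 1.4007, c = 0.7594 rad; semiperimeter s = 1.9097.
By l'Huilier's theorem, tan(E/4) = √[tan(s/2) tan((s−a)/2) tan((s−b)/2) tan((s−c)/2)], giving spherical excess E = 0.6859 rad.
Area = E·R² = 0.6859 × (6371)² ≈ 27842007 km².

27842007 km²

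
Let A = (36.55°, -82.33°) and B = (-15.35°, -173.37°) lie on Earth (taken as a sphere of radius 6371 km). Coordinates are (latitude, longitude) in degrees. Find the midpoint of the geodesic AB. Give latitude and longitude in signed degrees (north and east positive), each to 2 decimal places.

Central angle δ = 1.7434 rad. Interpolating on the sphere with fraction f = 0.5:
P = [sin((1−f)δ)·A + sin(fδ)·B] / sin δ = 0.7769·A + 0.7769·B in Cartesian coordinates,
giving P = (-0.6609, -0.7051, 0.2570), i.e. latitude 14.89°, longitude -133.15°.

14.89°, -133.15°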